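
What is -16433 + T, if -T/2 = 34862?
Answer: -86157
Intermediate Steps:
T = -69724 (T = -2*34862 = -69724)
-16433 + T = -16433 - 69724 = -86157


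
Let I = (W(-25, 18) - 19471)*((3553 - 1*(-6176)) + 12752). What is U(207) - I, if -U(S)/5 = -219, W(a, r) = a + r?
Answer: 437886013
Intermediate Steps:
U(S) = 1095 (U(S) = -5*(-219) = 1095)
I = -437884918 (I = ((-25 + 18) - 19471)*((3553 - 1*(-6176)) + 12752) = (-7 - 19471)*((3553 + 6176) + 12752) = -19478*(9729 + 12752) = -19478*22481 = -437884918)
U(207) - I = 1095 - 1*(-437884918) = 1095 + 437884918 = 437886013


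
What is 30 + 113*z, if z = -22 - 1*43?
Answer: -7315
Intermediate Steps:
z = -65 (z = -22 - 43 = -65)
30 + 113*z = 30 + 113*(-65) = 30 - 7345 = -7315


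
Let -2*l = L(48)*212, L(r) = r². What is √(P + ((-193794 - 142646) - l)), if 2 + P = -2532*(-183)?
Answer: √371138 ≈ 609.21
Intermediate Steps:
P = 463354 (P = -2 - 2532*(-183) = -2 + 463356 = 463354)
l = -244224 (l = -48²*212/2 = -1152*212 = -½*488448 = -244224)
√(P + ((-193794 - 142646) - l)) = √(463354 + ((-193794 - 142646) - 1*(-244224))) = √(463354 + (-336440 + 244224)) = √(463354 - 92216) = √371138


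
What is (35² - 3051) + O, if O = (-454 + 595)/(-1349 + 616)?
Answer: -1338599/733 ≈ -1826.2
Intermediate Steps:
O = -141/733 (O = 141/(-733) = 141*(-1/733) = -141/733 ≈ -0.19236)
(35² - 3051) + O = (35² - 3051) - 141/733 = (1225 - 3051) - 141/733 = -1826 - 141/733 = -1338599/733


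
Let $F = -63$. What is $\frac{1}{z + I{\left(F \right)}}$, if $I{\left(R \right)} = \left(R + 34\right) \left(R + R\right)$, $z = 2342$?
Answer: $\frac{1}{5996} \approx 0.00016678$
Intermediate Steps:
$I{\left(R \right)} = 2 R \left(34 + R\right)$ ($I{\left(R \right)} = \left(34 + R\right) 2 R = 2 R \left(34 + R\right)$)
$\frac{1}{z + I{\left(F \right)}} = \frac{1}{2342 + 2 \left(-63\right) \left(34 - 63\right)} = \frac{1}{2342 + 2 \left(-63\right) \left(-29\right)} = \frac{1}{2342 + 3654} = \frac{1}{5996}$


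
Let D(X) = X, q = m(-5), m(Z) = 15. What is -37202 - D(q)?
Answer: -37217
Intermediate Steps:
q = 15
-37202 - D(q) = -37202 - 1*15 = -37202 - 15 = -37217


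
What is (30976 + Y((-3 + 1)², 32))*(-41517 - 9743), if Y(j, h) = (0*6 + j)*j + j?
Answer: -1588854960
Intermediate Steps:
Y(j, h) = j + j² (Y(j, h) = (0 + j)*j + j = j*j + j = j² + j = j + j²)
(30976 + Y((-3 + 1)², 32))*(-41517 - 9743) = (30976 + (-3 + 1)²*(1 + (-3 + 1)²))*(-41517 - 9743) = (30976 + (-2)²*(1 + (-2)²))*(-51260) = (30976 + 4*(1 + 4))*(-51260) = (30976 + 4*5)*(-51260) = (30976 + 20)*(-51260) = 30996*(-51260) = -1588854960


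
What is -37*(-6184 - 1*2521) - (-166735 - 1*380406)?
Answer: 869226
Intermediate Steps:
-37*(-6184 - 1*2521) - (-166735 - 1*380406) = -37*(-6184 - 2521) - (-166735 - 380406) = -37*(-8705) - 1*(-547141) = 322085 + 547141 = 869226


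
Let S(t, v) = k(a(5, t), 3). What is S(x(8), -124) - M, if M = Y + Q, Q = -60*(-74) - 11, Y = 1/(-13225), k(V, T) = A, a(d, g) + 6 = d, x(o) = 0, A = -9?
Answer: -58692549/13225 ≈ -4438.0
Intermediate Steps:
a(d, g) = -6 + d
k(V, T) = -9
S(t, v) = -9
Y = -1/13225 ≈ -7.5614e-5
Q = 4429 (Q = 4440 - 11 = 4429)
M = 58573524/13225 (M = -1/13225 + 4429 = 58573524/13225 ≈ 4429.0)
S(x(8), -124) - M = -9 - 1*58573524/13225 = -9 - 58573524/13225 = -58692549/13225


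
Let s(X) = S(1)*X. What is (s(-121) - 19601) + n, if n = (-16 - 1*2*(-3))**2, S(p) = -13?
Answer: -17928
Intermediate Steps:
n = 100 (n = (-16 - 2*(-3))**2 = (-16 + 6)**2 = (-10)**2 = 100)
s(X) = -13*X
(s(-121) - 19601) + n = (-13*(-121) - 19601) + 100 = (1573 - 19601) + 100 = -18028 + 100 = -17928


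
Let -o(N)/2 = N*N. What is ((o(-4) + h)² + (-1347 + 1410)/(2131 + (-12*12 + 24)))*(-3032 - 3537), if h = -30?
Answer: -50780649443/2011 ≈ -2.5251e+7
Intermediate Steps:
o(N) = -2*N² (o(N) = -2*N*N = -2*N²)
((o(-4) + h)² + (-1347 + 1410)/(2131 + (-12*12 + 24)))*(-3032 - 3537) = ((-2*(-4)² - 30)² + (-1347 + 1410)/(2131 + (-12*12 + 24)))*(-3032 - 3537) = ((-2*16 - 30)² + 63/(2131 + (-144 + 24)))*(-6569) = ((-32 - 30)² + 63/(2131 - 120))*(-6569) = ((-62)² + 63/2011)*(-6569) = (3844 + 63*(1/2011))*(-6569) = (3844 + 63/2011)*(-6569) = (7730347/2011)*(-6569) = -50780649443/2011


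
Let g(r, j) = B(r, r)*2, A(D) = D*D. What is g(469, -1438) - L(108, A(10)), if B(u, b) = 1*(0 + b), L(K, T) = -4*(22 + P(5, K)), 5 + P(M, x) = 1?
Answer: 1010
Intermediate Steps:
P(M, x) = -4 (P(M, x) = -5 + 1 = -4)
A(D) = D²
L(K, T) = -72 (L(K, T) = -4*(22 - 4) = -4*18 = -72)
B(u, b) = b (B(u, b) = 1*b = b)
g(r, j) = 2*r (g(r, j) = r*2 = 2*r)
g(469, -1438) - L(108, A(10)) = 2*469 - 1*(-72) = 938 + 72 = 1010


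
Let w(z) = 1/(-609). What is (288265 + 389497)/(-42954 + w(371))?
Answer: -412757058/26158987 ≈ -15.779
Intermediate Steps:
w(z) = -1/609
(288265 + 389497)/(-42954 + w(371)) = (288265 + 389497)/(-42954 - 1/609) = 677762/(-26158987/609) = 677762*(-609/26158987) = -412757058/26158987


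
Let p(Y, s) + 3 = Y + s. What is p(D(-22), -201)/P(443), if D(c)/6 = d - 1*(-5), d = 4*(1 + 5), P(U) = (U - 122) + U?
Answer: -15/382 ≈ -0.039267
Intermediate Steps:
P(U) = -122 + 2*U (P(U) = (-122 + U) + U = -122 + 2*U)
d = 24 (d = 4*6 = 24)
D(c) = 174 (D(c) = 6*(24 - 1*(-5)) = 6*(24 + 5) = 6*29 = 174)
p(Y, s) = -3 + Y + s (p(Y, s) = -3 + (Y + s) = -3 + Y + s)
p(D(-22), -201)/P(443) = (-3 + 174 - 201)/(-122 + 2*443) = -30/(-122 + 886) = -30/764 = -30*1/764 = -15/382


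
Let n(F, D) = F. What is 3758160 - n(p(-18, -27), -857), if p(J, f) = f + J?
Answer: 3758205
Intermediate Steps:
p(J, f) = J + f
3758160 - n(p(-18, -27), -857) = 3758160 - (-18 - 27) = 3758160 - 1*(-45) = 3758160 + 45 = 3758205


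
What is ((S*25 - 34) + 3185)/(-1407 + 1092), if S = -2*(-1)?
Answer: -1067/105 ≈ -10.162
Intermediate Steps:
S = 2
((S*25 - 34) + 3185)/(-1407 + 1092) = ((2*25 - 34) + 3185)/(-1407 + 1092) = ((50 - 34) + 3185)/(-315) = (16 + 3185)*(-1/315) = 3201*(-1/315) = -1067/105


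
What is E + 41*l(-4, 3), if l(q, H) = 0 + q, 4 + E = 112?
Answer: -56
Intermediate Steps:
E = 108 (E = -4 + 112 = 108)
l(q, H) = q
E + 41*l(-4, 3) = 108 + 41*(-4) = 108 - 164 = -56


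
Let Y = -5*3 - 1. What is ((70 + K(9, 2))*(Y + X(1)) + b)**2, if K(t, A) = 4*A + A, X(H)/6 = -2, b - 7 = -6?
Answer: 5013121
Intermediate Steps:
b = 1 (b = 7 - 6 = 1)
X(H) = -12 (X(H) = 6*(-2) = -12)
K(t, A) = 5*A
Y = -16 (Y = -15 - 1 = -16)
((70 + K(9, 2))*(Y + X(1)) + b)**2 = ((70 + 5*2)*(-16 - 12) + 1)**2 = ((70 + 10)*(-28) + 1)**2 = (80*(-28) + 1)**2 = (-2240 + 1)**2 = (-2239)**2 = 5013121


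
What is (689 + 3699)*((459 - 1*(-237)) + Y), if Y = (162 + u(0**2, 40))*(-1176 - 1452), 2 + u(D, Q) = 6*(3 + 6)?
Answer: -2464722048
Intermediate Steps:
u(D, Q) = 52 (u(D, Q) = -2 + 6*(3 + 6) = -2 + 6*9 = -2 + 54 = 52)
Y = -562392 (Y = (162 + 52)*(-1176 - 1452) = 214*(-2628) = -562392)
(689 + 3699)*((459 - 1*(-237)) + Y) = (689 + 3699)*((459 - 1*(-237)) - 562392) = 4388*((459 + 237) - 562392) = 4388*(696 - 562392) = 4388*(-561696) = -2464722048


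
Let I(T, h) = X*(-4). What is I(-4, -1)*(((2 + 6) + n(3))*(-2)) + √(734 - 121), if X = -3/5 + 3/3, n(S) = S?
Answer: 176/5 + √613 ≈ 59.959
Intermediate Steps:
X = ⅖ (X = -3*⅕ + 3*(⅓) = -⅗ + 1 = ⅖ ≈ 0.40000)
I(T, h) = -8/5 (I(T, h) = (⅖)*(-4) = -8/5)
I(-4, -1)*(((2 + 6) + n(3))*(-2)) + √(734 - 121) = -8*((2 + 6) + 3)*(-2)/5 + √(734 - 121) = -8*(8 + 3)*(-2)/5 + √613 = -88*(-2)/5 + √613 = -8/5*(-22) + √613 = 176/5 + √613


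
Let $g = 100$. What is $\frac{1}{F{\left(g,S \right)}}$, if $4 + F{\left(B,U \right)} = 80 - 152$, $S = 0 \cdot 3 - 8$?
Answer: $- \frac{1}{76} \approx -0.013158$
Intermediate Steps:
$S = -8$ ($S = 0 - 8 = -8$)
$F{\left(B,U \right)} = -76$ ($F{\left(B,U \right)} = -4 + \left(80 - 152\right) = -4 - 72 = -76$)
$\frac{1}{F{\left(g,S \right)}} = \frac{1}{-76} = - \frac{1}{76}$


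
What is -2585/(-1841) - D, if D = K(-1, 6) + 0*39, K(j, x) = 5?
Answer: -6620/1841 ≈ -3.5959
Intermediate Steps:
D = 5 (D = 5 + 0*39 = 5 + 0 = 5)
-2585/(-1841) - D = -2585/(-1841) - 1*5 = -2585*(-1/1841) - 5 = 2585/1841 - 5 = -6620/1841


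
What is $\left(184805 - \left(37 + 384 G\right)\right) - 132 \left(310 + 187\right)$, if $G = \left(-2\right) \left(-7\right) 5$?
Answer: $92284$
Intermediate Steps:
$G = 70$ ($G = 14 \cdot 5 = 70$)
$\left(184805 - \left(37 + 384 G\right)\right) - 132 \left(310 + 187\right) = \left(184805 - 26917\right) - 132 \left(310 + 187\right) = \left(184805 - 26917\right) - 65604 = 157888 - 65604 = 92284$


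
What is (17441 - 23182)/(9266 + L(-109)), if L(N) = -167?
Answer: -5741/9099 ≈ -0.63095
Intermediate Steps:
(17441 - 23182)/(9266 + L(-109)) = (17441 - 23182)/(9266 - 167) = -5741/9099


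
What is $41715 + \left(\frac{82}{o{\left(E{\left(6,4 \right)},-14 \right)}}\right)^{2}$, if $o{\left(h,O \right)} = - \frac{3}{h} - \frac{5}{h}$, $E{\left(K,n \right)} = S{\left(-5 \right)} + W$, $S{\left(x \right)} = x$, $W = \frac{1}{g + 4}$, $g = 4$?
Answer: $\frac{45272961}{1024} \approx 44212.0$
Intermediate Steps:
$W = \frac{1}{8}$ ($W = \frac{1}{4 + 4} = \frac{1}{8} \approx 0.125$)
$E{\left(K,n \right)} = - \frac{39}{8}$ ($E{\left(K,n \right)} = -5 + \frac{1}{8} = - \frac{39}{8}$)
$o{\left(h,O \right)} = - \frac{8}{h}$
$41715 + \left(\frac{82}{o{\left(E{\left(6,4 \right)},-14 \right)}}\right)^{2} = 41715 + \left(\frac{82}{\left(-8\right) \frac{1}{- \frac{39}{8}}}\right)^{2} = 41715 + \left(\frac{82}{\left(-8\right) \left(- \frac{8}{39}\right)}\right)^{2} = 41715 + \left(\frac{82}{\frac{64}{39}}\right)^{2} = 41715 + \left(82 \cdot \frac{39}{64}\right)^{2} = 41715 + \left(\frac{1599}{32}\right)^{2} = 41715 + \frac{2556801}{1024} = \frac{45272961}{1024}$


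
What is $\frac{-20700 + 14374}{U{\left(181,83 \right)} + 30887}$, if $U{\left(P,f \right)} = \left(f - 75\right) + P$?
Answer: $- \frac{3163}{15538} \approx -0.20357$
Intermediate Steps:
$U{\left(P,f \right)} = -75 + P + f$ ($U{\left(P,f \right)} = \left(-75 + f\right) + P = -75 + P + f$)
$\frac{-20700 + 14374}{U{\left(181,83 \right)} + 30887} = \frac{-20700 + 14374}{\left(-75 + 181 + 83\right) + 30887} = - \frac{6326}{189 + 30887} = - \frac{6326}{31076} = \left(-6326\right) \frac{1}{31076} = - \frac{3163}{15538}$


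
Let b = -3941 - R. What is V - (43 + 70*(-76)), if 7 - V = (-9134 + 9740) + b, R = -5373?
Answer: 3246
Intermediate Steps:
b = 1432 (b = -3941 - 1*(-5373) = -3941 + 5373 = 1432)
V = -2031 (V = 7 - ((-9134 + 9740) + 1432) = 7 - (606 + 1432) = 7 - 1*2038 = 7 - 2038 = -2031)
V - (43 + 70*(-76)) = -2031 - (43 + 70*(-76)) = -2031 - (43 - 5320) = -2031 - 1*(-5277) = -2031 + 5277 = 3246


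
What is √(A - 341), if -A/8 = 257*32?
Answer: I*√66133 ≈ 257.16*I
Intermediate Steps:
A = -65792 (A = -2056*32 = -8*8224 = -65792)
√(A - 341) = √(-65792 - 341) = √(-66133) = I*√66133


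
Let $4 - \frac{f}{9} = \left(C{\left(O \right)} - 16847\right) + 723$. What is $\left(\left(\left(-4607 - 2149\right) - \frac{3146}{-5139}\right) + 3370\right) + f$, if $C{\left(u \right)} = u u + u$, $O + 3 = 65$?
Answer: $\frac{547882214}{5139} \approx 1.0661 \cdot 10^{5}$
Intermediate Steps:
$O = 62$ ($O = -3 + 65 = 62$)
$C{\left(u \right)} = u + u^{2}$ ($C{\left(u \right)} = u^{2} + u = u + u^{2}$)
$f = 109998$ ($f = 36 - 9 \left(\left(62 \left(1 + 62\right) - 16847\right) + 723\right) = 36 - 9 \left(\left(62 \cdot 63 - 16847\right) + 723\right) = 36 - 9 \left(\left(3906 - 16847\right) + 723\right) = 36 - 9 \left(-12941 + 723\right) = 36 - -109962 = 36 + 109962 = 109998$)
$\left(\left(\left(-4607 - 2149\right) - \frac{3146}{-5139}\right) + 3370\right) + f = \left(\left(\left(-4607 - 2149\right) - \frac{3146}{-5139}\right) + 3370\right) + 109998 = \left(\left(-6756 - - \frac{3146}{5139}\right) + 3370\right) + 109998 = \left(\left(-6756 + \frac{3146}{5139}\right) + 3370\right) + 109998 = \left(- \frac{34715938}{5139} + 3370\right) + 109998 = - \frac{17397508}{5139} + 109998 = \frac{547882214}{5139}$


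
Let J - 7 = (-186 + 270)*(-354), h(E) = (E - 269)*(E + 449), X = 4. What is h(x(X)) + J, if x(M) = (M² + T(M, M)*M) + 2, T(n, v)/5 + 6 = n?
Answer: -153986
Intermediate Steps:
T(n, v) = -30 + 5*n
x(M) = 2 + M² + M*(-30 + 5*M) (x(M) = (M² + (-30 + 5*M)*M) + 2 = (M² + M*(-30 + 5*M)) + 2 = 2 + M² + M*(-30 + 5*M))
h(E) = (-269 + E)*(449 + E)
J = -29729 (J = 7 + (-186 + 270)*(-354) = 7 + 84*(-354) = 7 - 29736 = -29729)
h(x(X)) + J = (-120781 + (2 - 30*4 + 6*4²)² + 180*(2 - 30*4 + 6*4²)) - 29729 = (-120781 + (2 - 120 + 6*16)² + 180*(2 - 120 + 6*16)) - 29729 = (-120781 + (2 - 120 + 96)² + 180*(2 - 120 + 96)) - 29729 = (-120781 + (-22)² + 180*(-22)) - 29729 = (-120781 + 484 - 3960) - 29729 = -124257 - 29729 = -153986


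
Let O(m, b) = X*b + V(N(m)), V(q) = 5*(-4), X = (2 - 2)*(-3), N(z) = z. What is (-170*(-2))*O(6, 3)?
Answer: -6800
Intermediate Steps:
X = 0 (X = 0*(-3) = 0)
V(q) = -20
O(m, b) = -20 (O(m, b) = 0*b - 20 = 0 - 20 = -20)
(-170*(-2))*O(6, 3) = -170*(-2)*(-20) = 340*(-20) = -6800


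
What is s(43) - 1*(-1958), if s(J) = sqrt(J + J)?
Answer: 1958 + sqrt(86) ≈ 1967.3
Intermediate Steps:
s(J) = sqrt(2)*sqrt(J) (s(J) = sqrt(2*J) = sqrt(2)*sqrt(J))
s(43) - 1*(-1958) = sqrt(2)*sqrt(43) - 1*(-1958) = sqrt(86) + 1958 = 1958 + sqrt(86)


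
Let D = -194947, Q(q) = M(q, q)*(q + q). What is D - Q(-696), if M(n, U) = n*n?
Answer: 674112125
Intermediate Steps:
M(n, U) = n²
Q(q) = 2*q³ (Q(q) = q²*(q + q) = q²*(2*q) = 2*q³)
D - Q(-696) = -194947 - 2*(-696)³ = -194947 - 2*(-337153536) = -194947 - 1*(-674307072) = -194947 + 674307072 = 674112125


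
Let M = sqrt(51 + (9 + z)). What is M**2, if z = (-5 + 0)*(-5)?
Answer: 85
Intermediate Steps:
z = 25 (z = -5*(-5) = 25)
M = sqrt(85) (M = sqrt(51 + (9 + 25)) = sqrt(51 + 34) = sqrt(85) ≈ 9.2195)
M**2 = (sqrt(85))**2 = 85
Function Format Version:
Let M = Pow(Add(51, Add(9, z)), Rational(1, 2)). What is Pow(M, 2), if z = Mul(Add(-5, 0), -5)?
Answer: 85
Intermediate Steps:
z = 25 (z = Mul(-5, -5) = 25)
M = Pow(85, Rational(1, 2)) (M = Pow(Add(51, Add(9, 25)), Rational(1, 2)) = Pow(Add(51, 34), Rational(1, 2)) = Pow(85, Rational(1, 2)) ≈ 9.2195)
Pow(M, 2) = Pow(Pow(85, Rational(1, 2)), 2) = 85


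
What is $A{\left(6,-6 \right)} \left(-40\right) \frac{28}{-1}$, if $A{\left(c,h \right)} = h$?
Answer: $-6720$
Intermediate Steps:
$A{\left(6,-6 \right)} \left(-40\right) \frac{28}{-1} = \left(-6\right) \left(-40\right) \frac{28}{-1} = 240 \cdot 28 \left(-1\right) = 240 \left(-28\right) = -6720$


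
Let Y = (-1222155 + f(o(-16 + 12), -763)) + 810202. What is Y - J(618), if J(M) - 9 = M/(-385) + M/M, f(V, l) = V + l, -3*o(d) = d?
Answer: -476695136/1155 ≈ -4.1272e+5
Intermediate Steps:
o(d) = -d/3
J(M) = 10 - M/385 (J(M) = 9 + (M/(-385) + M/M) = 9 + (M*(-1/385) + 1) = 9 + (-M/385 + 1) = 9 + (1 - M/385) = 10 - M/385)
Y = -1238144/3 (Y = (-1222155 + (-(-16 + 12)/3 - 763)) + 810202 = (-1222155 + (-1/3*(-4) - 763)) + 810202 = (-1222155 + (4/3 - 763)) + 810202 = (-1222155 - 2285/3) + 810202 = -3668750/3 + 810202 = -1238144/3 ≈ -4.1271e+5)
Y - J(618) = -1238144/3 - (10 - 1/385*618) = -1238144/3 - (10 - 618/385) = -1238144/3 - 1*3232/385 = -1238144/3 - 3232/385 = -476695136/1155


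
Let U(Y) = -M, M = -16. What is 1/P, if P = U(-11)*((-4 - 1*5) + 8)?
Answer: -1/16 ≈ -0.062500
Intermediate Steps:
U(Y) = 16 (U(Y) = -1*(-16) = 16)
P = -16 (P = 16*((-4 - 1*5) + 8) = 16*((-4 - 5) + 8) = 16*(-9 + 8) = 16*(-1) = -16)
1/P = 1/(-16) = -1/16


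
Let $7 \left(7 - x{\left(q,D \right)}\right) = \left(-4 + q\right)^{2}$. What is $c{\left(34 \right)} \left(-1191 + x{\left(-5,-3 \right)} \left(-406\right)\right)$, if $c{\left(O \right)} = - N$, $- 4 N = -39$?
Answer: $- \frac{25935}{4} \approx -6483.8$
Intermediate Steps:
$N = \frac{39}{4}$ ($N = \left(- \frac{1}{4}\right) \left(-39\right) = \frac{39}{4} \approx 9.75$)
$x{\left(q,D \right)} = 7 - \frac{\left(-4 + q\right)^{2}}{7}$
$c{\left(O \right)} = - \frac{39}{4}$ ($c{\left(O \right)} = \left(-1\right) \frac{39}{4} = - \frac{39}{4}$)
$c{\left(34 \right)} \left(-1191 + x{\left(-5,-3 \right)} \left(-406\right)\right) = - \frac{39 \left(-1191 + \left(7 - \frac{\left(-4 - 5\right)^{2}}{7}\right) \left(-406\right)\right)}{4} = - \frac{39 \left(-1191 + \left(7 - \frac{\left(-9\right)^{2}}{7}\right) \left(-406\right)\right)}{4} = - \frac{39 \left(-1191 + \left(7 - \frac{81}{7}\right) \left(-406\right)\right)}{4} = - \frac{39 \left(-1191 - -1856\right)}{4} = - \frac{39 \left(-1191 + 1856\right)}{4} = \left(- \frac{39}{4}\right) 665 = - \frac{25935}{4}$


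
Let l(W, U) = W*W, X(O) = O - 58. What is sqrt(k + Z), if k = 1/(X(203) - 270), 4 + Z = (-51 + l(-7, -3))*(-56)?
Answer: sqrt(67495)/25 ≈ 10.392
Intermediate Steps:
X(O) = -58 + O
l(W, U) = W**2
Z = 108 (Z = -4 + (-51 + (-7)**2)*(-56) = -4 + (-51 + 49)*(-56) = -4 - 2*(-56) = -4 + 112 = 108)
k = -1/125 (k = 1/((-58 + 203) - 270) = 1/(145 - 270) = 1/(-125) = -1/125 ≈ -0.0080000)
sqrt(k + Z) = sqrt(-1/125 + 108) = sqrt(13499/125) = sqrt(67495)/25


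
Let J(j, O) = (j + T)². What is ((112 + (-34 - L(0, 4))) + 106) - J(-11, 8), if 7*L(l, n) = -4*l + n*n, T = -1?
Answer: 264/7 ≈ 37.714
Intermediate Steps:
L(l, n) = -4*l/7 + n²/7 (L(l, n) = (-4*l + n*n)/7 = (-4*l + n²)/7 = (n² - 4*l)/7 = -4*l/7 + n²/7)
J(j, O) = (-1 + j)² (J(j, O) = (j - 1)² = (-1 + j)²)
((112 + (-34 - L(0, 4))) + 106) - J(-11, 8) = ((112 + (-34 - (-4/7*0 + (⅐)*4²))) + 106) - (-1 - 11)² = ((112 + (-34 - (0 + (⅐)*16))) + 106) - 1*(-12)² = ((112 + (-34 - (0 + 16/7))) + 106) - 1*144 = ((112 + (-34 - 1*16/7)) + 106) - 144 = ((112 + (-34 - 16/7)) + 106) - 144 = ((112 - 254/7) + 106) - 144 = (530/7 + 106) - 144 = 1272/7 - 144 = 264/7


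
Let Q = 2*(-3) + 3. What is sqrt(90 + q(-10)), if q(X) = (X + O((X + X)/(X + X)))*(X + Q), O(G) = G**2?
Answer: 3*sqrt(23) ≈ 14.387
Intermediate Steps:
Q = -3 (Q = -6 + 3 = -3)
q(X) = (1 + X)*(-3 + X) (q(X) = (X + ((X + X)/(X + X))**2)*(X - 3) = (X + ((2*X)/((2*X)))**2)*(-3 + X) = (X + ((2*X)*(1/(2*X)))**2)*(-3 + X) = (X + 1**2)*(-3 + X) = (X + 1)*(-3 + X) = (1 + X)*(-3 + X))
sqrt(90 + q(-10)) = sqrt(90 + (-3 + (-10)**2 - 2*(-10))) = sqrt(90 + (-3 + 100 + 20)) = sqrt(90 + 117) = sqrt(207) = 3*sqrt(23)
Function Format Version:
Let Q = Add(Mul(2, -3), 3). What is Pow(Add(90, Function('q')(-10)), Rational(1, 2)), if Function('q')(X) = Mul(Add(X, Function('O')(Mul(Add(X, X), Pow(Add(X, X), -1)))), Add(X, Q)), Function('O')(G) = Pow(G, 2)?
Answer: Mul(3, Pow(23, Rational(1, 2))) ≈ 14.387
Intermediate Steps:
Q = -3 (Q = Add(-6, 3) = -3)
Function('q')(X) = Mul(Add(1, X), Add(-3, X)) (Function('q')(X) = Mul(Add(X, Pow(Mul(Add(X, X), Pow(Add(X, X), -1)), 2)), Add(X, -3)) = Mul(Add(X, Pow(Mul(Mul(2, X), Pow(Mul(2, X), -1)), 2)), Add(-3, X)) = Mul(Add(X, Pow(Mul(Mul(2, X), Mul(Rational(1, 2), Pow(X, -1))), 2)), Add(-3, X)) = Mul(Add(X, Pow(1, 2)), Add(-3, X)) = Mul(Add(X, 1), Add(-3, X)) = Mul(Add(1, X), Add(-3, X)))
Pow(Add(90, Function('q')(-10)), Rational(1, 2)) = Pow(Add(90, Add(-3, Pow(-10, 2), Mul(-2, -10))), Rational(1, 2)) = Pow(Add(90, Add(-3, 100, 20)), Rational(1, 2)) = Pow(Add(90, 117), Rational(1, 2)) = Pow(207, Rational(1, 2)) = Mul(3, Pow(23, Rational(1, 2)))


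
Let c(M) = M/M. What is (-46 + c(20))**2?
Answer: 2025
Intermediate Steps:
c(M) = 1
(-46 + c(20))**2 = (-46 + 1)**2 = (-45)**2 = 2025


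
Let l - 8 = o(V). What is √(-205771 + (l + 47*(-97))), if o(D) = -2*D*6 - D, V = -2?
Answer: 2*I*√52574 ≈ 458.58*I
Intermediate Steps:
o(D) = -13*D (o(D) = -12*D - D = -13*D)
l = 34 (l = 8 - 13*(-2) = 8 + 26 = 34)
√(-205771 + (l + 47*(-97))) = √(-205771 + (34 + 47*(-97))) = √(-205771 + (34 - 4559)) = √(-205771 - 4525) = √(-210296) = 2*I*√52574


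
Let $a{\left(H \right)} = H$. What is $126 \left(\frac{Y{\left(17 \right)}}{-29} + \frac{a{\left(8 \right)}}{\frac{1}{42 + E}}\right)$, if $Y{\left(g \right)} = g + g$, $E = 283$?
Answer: $\frac{9496116}{29} \approx 3.2745 \cdot 10^{5}$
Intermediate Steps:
$Y{\left(g \right)} = 2 g$
$126 \left(\frac{Y{\left(17 \right)}}{-29} + \frac{a{\left(8 \right)}}{\frac{1}{42 + E}}\right) = 126 \left(\frac{2 \cdot 17}{-29} + \frac{8}{\frac{1}{42 + 283}}\right) = 126 \left(34 \left(- \frac{1}{29}\right) + \frac{8}{\frac{1}{325}}\right) = 126 \left(- \frac{34}{29} + 8 \frac{1}{\frac{1}{325}}\right) = 126 \left(- \frac{34}{29} + 8 \cdot 325\right) = 126 \left(- \frac{34}{29} + 2600\right) = 126 \cdot \frac{75366}{29} = \frac{9496116}{29}$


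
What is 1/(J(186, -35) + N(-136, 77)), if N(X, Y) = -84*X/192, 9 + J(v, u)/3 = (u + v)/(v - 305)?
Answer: 238/6829 ≈ 0.034851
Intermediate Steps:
J(v, u) = -27 + 3*(u + v)/(-305 + v) (J(v, u) = -27 + 3*((u + v)/(v - 305)) = -27 + 3*((u + v)/(-305 + v)) = -27 + 3*(u + v)/(-305 + v))
N(X, Y) = -7*X/16
1/(J(186, -35) + N(-136, 77)) = 1/(3*(2745 - 35 - 8*186)/(-305 + 186) - 7/16*(-136)) = 1/(3*(2745 - 35 - 1488)/(-119) + 119/2) = 1/(3*(-1/119)*1222 + 119/2) = 1/(-3666/119 + 119/2) = 1/(6829/238) = 238/6829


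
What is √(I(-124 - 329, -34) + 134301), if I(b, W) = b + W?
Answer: √133814 ≈ 365.81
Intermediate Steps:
I(b, W) = W + b
√(I(-124 - 329, -34) + 134301) = √((-34 + (-124 - 329)) + 134301) = √((-34 - 453) + 134301) = √(-487 + 134301) = √133814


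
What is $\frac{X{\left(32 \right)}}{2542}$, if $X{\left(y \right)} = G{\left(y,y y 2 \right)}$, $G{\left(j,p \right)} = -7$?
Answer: $- \frac{7}{2542} \approx -0.0027537$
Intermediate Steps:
$X{\left(y \right)} = -7$
$\frac{X{\left(32 \right)}}{2542} = - \frac{7}{2542}$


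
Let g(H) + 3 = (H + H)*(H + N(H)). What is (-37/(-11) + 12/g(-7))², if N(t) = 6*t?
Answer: 645312409/56445169 ≈ 11.433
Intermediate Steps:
g(H) = -3 + 14*H² (g(H) = -3 + (H + H)*(H + 6*H) = -3 + (2*H)*(7*H) = -3 + 14*H²)
(-37/(-11) + 12/g(-7))² = (-37/(-11) + 12/(-3 + 14*(-7)²))² = (-37*(-1/11) + 12/(-3 + 14*49))² = (37/11 + 12/(-3 + 686))² = (37/11 + 12/683)² = (25403/7513)² = 645312409/56445169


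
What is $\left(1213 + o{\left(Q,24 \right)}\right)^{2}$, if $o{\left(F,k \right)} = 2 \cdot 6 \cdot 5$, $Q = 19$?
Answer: $1620529$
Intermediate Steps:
$o{\left(F,k \right)} = 60$ ($o{\left(F,k \right)} = 12 \cdot 5 = 60$)
$\left(1213 + o{\left(Q,24 \right)}\right)^{2} = \left(1213 + 60\right)^{2} = 1273^{2} = 1620529$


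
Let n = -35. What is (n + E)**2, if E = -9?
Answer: 1936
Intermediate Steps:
(n + E)**2 = (-35 - 9)**2 = (-44)**2 = 1936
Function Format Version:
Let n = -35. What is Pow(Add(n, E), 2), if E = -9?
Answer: 1936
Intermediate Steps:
Pow(Add(n, E), 2) = Pow(Add(-35, -9), 2) = Pow(-44, 2) = 1936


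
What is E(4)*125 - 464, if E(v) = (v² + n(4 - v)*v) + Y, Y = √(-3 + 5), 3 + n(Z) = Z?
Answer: 36 + 125*√2 ≈ 212.78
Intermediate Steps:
n(Z) = -3 + Z
Y = √2 ≈ 1.4142
E(v) = √2 + v² + v*(1 - v) (E(v) = (v² + (-3 + (4 - v))*v) + √2 = (v² + (1 - v)*v) + √2 = (v² + v*(1 - v)) + √2 = √2 + v² + v*(1 - v))
E(4)*125 - 464 = (4 + √2)*125 - 464 = (500 + 125*√2) - 464 = 36 + 125*√2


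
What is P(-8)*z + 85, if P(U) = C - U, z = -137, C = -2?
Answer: -737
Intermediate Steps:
P(U) = -2 - U
P(-8)*z + 85 = (-2 - 1*(-8))*(-137) + 85 = (-2 + 8)*(-137) + 85 = 6*(-137) + 85 = -822 + 85 = -737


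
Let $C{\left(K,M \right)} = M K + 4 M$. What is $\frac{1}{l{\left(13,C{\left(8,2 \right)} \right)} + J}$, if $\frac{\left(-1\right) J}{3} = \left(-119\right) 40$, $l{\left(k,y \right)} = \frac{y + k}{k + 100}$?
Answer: $\frac{113}{1613677} \approx 7.0026 \cdot 10^{-5}$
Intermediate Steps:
$C{\left(K,M \right)} = 4 M + K M$ ($C{\left(K,M \right)} = K M + 4 M = 4 M + K M$)
$l{\left(k,y \right)} = \frac{k + y}{100 + k}$
$J = 14280$ ($J = - 3 \left(\left(-119\right) 40\right) = \left(-3\right) \left(-4760\right) = 14280$)
$\frac{1}{l{\left(13,C{\left(8,2 \right)} \right)} + J} = \frac{1}{\frac{13 + 2 \left(4 + 8\right)}{100 + 13} + 14280} = \frac{1}{\frac{13 + 2 \cdot 12}{113} + 14280} = \frac{1}{\frac{13 + 24}{113} + 14280} = \frac{1}{\frac{1}{113} \cdot 37 + 14280} = \frac{1}{\frac{37}{113} + 14280} = \frac{1}{\frac{1613677}{113}} = \frac{113}{1613677}$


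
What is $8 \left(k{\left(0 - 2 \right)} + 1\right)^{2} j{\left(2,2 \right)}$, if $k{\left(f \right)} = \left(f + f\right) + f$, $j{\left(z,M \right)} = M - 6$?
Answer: $-800$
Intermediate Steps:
$j{\left(z,M \right)} = -6 + M$ ($j{\left(z,M \right)} = M - 6 = -6 + M$)
$k{\left(f \right)} = 3 f$ ($k{\left(f \right)} = 2 f + f = 3 f$)
$8 \left(k{\left(0 - 2 \right)} + 1\right)^{2} j{\left(2,2 \right)} = 8 \left(3 \left(0 - 2\right) + 1\right)^{2} \left(-6 + 2\right) = 8 \left(3 \left(-2\right) + 1\right)^{2} \left(-4\right) = 8 \left(-6 + 1\right)^{2} \left(-4\right) = 8 \left(-5\right)^{2} \left(-4\right) = 8 \cdot 25 \left(-4\right) = 200 \left(-4\right) = -800$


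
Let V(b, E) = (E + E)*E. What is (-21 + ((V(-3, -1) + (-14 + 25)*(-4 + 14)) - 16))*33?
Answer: 2475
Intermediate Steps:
V(b, E) = 2*E**2 (V(b, E) = (2*E)*E = 2*E**2)
(-21 + ((V(-3, -1) + (-14 + 25)*(-4 + 14)) - 16))*33 = (-21 + ((2*(-1)**2 + (-14 + 25)*(-4 + 14)) - 16))*33 = (-21 + ((2*1 + 11*10) - 16))*33 = (-21 + ((2 + 110) - 16))*33 = (-21 + (112 - 16))*33 = (-21 + 96)*33 = 75*33 = 2475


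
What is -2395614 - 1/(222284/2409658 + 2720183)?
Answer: -7851278658526117115/3277355474849 ≈ -2.3956e+6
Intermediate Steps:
-2395614 - 1/(222284/2409658 + 2720183) = -2395614 - 1/(222284*(1/2409658) + 2720183) = -2395614 - 1/(111142/1204829 + 2720183) = -2395614 - 1/3277355474849/1204829 = -2395614 - 1*1204829/3277355474849 = -2395614 - 1204829/3277355474849 = -7851278658526117115/3277355474849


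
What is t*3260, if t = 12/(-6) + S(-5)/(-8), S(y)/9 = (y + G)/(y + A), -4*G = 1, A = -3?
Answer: -571315/64 ≈ -8926.8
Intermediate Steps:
G = -¼ (G = -¼*1 = -¼ ≈ -0.25000)
S(y) = 9*(-¼ + y)/(-3 + y) (S(y) = 9*((y - ¼)/(y - 3)) = 9*((-¼ + y)/(-3 + y)) = 9*(-¼ + y)/(-3 + y))
t = -701/256 (t = 12/(-6) + (9*(-1 + 4*(-5))/(4*(-3 - 5)))/(-8) = 12*(-⅙) + ((9/4)*(-1 - 20)/(-8))*(-⅛) = -2 + ((9/4)*(-⅛)*(-21))*(-⅛) = -2 + (189/32)*(-⅛) = -2 - 189/256 = -701/256 ≈ -2.7383)
t*3260 = -701/256*3260 = -571315/64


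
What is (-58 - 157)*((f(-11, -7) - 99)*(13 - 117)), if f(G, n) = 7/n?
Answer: -2236000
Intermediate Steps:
(-58 - 157)*((f(-11, -7) - 99)*(13 - 117)) = (-58 - 157)*((7/(-7) - 99)*(13 - 117)) = -215*(7*(-⅐) - 99)*(-104) = -215*(-1 - 99)*(-104) = -(-21500)*(-104) = -215*10400 = -2236000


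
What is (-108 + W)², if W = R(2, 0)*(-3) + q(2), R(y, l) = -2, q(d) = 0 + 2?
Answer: 10000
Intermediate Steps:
q(d) = 2
W = 8 (W = -2*(-3) + 2 = 6 + 2 = 8)
(-108 + W)² = (-108 + 8)² = (-100)² = 10000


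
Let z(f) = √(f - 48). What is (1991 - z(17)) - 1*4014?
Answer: -2023 - I*√31 ≈ -2023.0 - 5.5678*I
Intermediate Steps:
z(f) = √(-48 + f)
(1991 - z(17)) - 1*4014 = (1991 - √(-48 + 17)) - 1*4014 = (1991 - √(-31)) - 4014 = (1991 - I*√31) - 4014 = -2023 - I*√31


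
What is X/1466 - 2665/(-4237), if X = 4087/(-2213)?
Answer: 8628630951/13745921146 ≈ 0.62772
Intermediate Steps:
X = -4087/2213 (X = 4087*(-1/2213) = -4087/2213 ≈ -1.8468)
X/1466 - 2665/(-4237) = -4087/2213/1466 - 2665/(-4237) = -4087/2213*1/1466 - 2665*(-1/4237) = -4087/3244258 + 2665/4237 = 8628630951/13745921146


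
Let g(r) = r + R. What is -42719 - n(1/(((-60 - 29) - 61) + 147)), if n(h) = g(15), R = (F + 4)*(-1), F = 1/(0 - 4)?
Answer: -170921/4 ≈ -42730.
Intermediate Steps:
F = -1/4 (F = 1/(-4) = -1/4 ≈ -0.25000)
R = -15/4 (R = (-1/4 + 4)*(-1) = (15/4)*(-1) = -15/4 ≈ -3.7500)
g(r) = -15/4 + r (g(r) = r - 15/4 = -15/4 + r)
n(h) = 45/4 (n(h) = -15/4 + 15 = 45/4)
-42719 - n(1/(((-60 - 29) - 61) + 147)) = -42719 - 1*45/4 = -42719 - 45/4 = -170921/4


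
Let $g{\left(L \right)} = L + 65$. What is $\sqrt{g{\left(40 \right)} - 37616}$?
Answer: $i \sqrt{37511} \approx 193.68 i$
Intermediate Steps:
$g{\left(L \right)} = 65 + L$
$\sqrt{g{\left(40 \right)} - 37616} = \sqrt{\left(65 + 40\right) - 37616} = \sqrt{105 - 37616} = \sqrt{-37511} = i \sqrt{37511}$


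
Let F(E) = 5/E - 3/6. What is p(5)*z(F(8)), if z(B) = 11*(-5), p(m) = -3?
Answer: 165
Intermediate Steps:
F(E) = -½ + 5/E (F(E) = 5/E - 3*⅙ = 5/E - ½ = -½ + 5/E)
z(B) = -55
p(5)*z(F(8)) = -3*(-55) = 165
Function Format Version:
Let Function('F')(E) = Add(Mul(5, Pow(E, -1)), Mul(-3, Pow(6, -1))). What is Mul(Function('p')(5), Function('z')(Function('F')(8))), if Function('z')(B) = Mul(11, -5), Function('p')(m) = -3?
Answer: 165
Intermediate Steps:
Function('F')(E) = Add(Rational(-1, 2), Mul(5, Pow(E, -1))) (Function('F')(E) = Add(Mul(5, Pow(E, -1)), Mul(-3, Rational(1, 6))) = Add(Mul(5, Pow(E, -1)), Rational(-1, 2)) = Add(Rational(-1, 2), Mul(5, Pow(E, -1))))
Function('z')(B) = -55
Mul(Function('p')(5), Function('z')(Function('F')(8))) = Mul(-3, -55) = 165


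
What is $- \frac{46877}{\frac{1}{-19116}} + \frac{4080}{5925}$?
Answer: $\frac{353959789412}{395} \approx 8.961 \cdot 10^{8}$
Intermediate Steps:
$- \frac{46877}{\frac{1}{-19116}} + \frac{4080}{5925} = - \frac{46877}{- \frac{1}{19116}} + 4080 \cdot \frac{1}{5925} = \left(-46877\right) \left(-19116\right) + \frac{272}{395} = 896100732 + \frac{272}{395} = \frac{353959789412}{395}$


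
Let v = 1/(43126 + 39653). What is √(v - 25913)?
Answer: I*√177565278216054/82779 ≈ 160.98*I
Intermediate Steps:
v = 1/82779 ≈ 1.2080e-5
√(v - 25913) = √(1/82779 - 25913) = √(-2145052226/82779) = I*√177565278216054/82779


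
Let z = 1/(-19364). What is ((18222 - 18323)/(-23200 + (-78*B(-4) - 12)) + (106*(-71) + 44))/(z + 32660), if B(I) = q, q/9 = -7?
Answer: -1325519389870/5786085958611 ≈ -0.22909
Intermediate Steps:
q = -63 (q = 9*(-7) = -63)
B(I) = -63
z = -1/19364 ≈ -5.1642e-5
((18222 - 18323)/(-23200 + (-78*B(-4) - 12)) + (106*(-71) + 44))/(z + 32660) = ((18222 - 18323)/(-23200 + (-78*(-63) - 12)) + (106*(-71) + 44))/(-1/19364 + 32660) = (-101/(-23200 + (4914 - 12)) + (-7526 + 44))/(632428239/19364) = (-101/(-23200 + 4902) - 7482)*(19364/632428239) = (-101/(-18298) - 7482)*(19364/632428239) = (-101*(-1/18298) - 7482)*(19364/632428239) = (101/18298 - 7482)*(19364/632428239) = -136905535/18298*19364/632428239 = -1325519389870/5786085958611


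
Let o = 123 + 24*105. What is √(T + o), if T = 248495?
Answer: √251138 ≈ 501.14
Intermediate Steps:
o = 2643 (o = 123 + 2520 = 2643)
√(T + o) = √(248495 + 2643) = √251138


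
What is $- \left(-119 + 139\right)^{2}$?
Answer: $-400$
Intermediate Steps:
$- \left(-119 + 139\right)^{2} = - 20^{2} = \left(-1\right) 400 = -400$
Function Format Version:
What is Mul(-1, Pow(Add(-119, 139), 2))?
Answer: -400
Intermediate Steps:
Mul(-1, Pow(Add(-119, 139), 2)) = Mul(-1, Pow(20, 2)) = Mul(-1, 400) = -400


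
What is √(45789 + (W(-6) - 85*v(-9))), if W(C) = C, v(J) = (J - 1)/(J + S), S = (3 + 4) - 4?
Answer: 2*√102693/3 ≈ 213.64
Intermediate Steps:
S = 3 (S = 7 - 4 = 3)
v(J) = (-1 + J)/(3 + J) (v(J) = (J - 1)/(J + 3) = (-1 + J)/(3 + J))
√(45789 + (W(-6) - 85*v(-9))) = √(45789 + (-6 - 85*(-1 - 9)/(3 - 9))) = √(45789 + (-6 - 85*(-10)/(-6))) = √(45789 + (-6 - (-85)*(-10)/6)) = √(45789 + (-6 - 85*5/3)) = √(45789 + (-6 - 425/3)) = √(45789 - 443/3) = √(136924/3) = 2*√102693/3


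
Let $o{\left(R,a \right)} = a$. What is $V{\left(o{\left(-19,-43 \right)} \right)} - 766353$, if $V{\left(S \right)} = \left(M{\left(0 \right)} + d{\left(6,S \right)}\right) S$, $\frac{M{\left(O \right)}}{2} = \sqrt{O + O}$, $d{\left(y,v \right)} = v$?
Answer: $-764504$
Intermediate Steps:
$M{\left(O \right)} = 2 \sqrt{2} \sqrt{O}$ ($M{\left(O \right)} = 2 \sqrt{O + O} = 2 \sqrt{2 O} = 2 \sqrt{2} \sqrt{O}$)
$V{\left(S \right)} = S^{2}$ ($V{\left(S \right)} = \left(2 \sqrt{2} \sqrt{0} + S\right) S = \left(2 \sqrt{2} \cdot 0 + S\right) S = \left(0 + S\right) S = S S = S^{2}$)
$V{\left(o{\left(-19,-43 \right)} \right)} - 766353 = \left(-43\right)^{2} - 766353 = 1849 - 766353 = -764504$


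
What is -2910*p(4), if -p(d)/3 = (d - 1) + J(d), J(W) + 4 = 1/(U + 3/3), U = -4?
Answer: -11640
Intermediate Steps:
J(W) = -13/3 (J(W) = -4 + 1/(-4 + 3/3) = -4 + 1/(-4 + 3*(⅓)) = -4 + 1/(-4 + 1) = -4 + 1/(-3) = -4 - ⅓ = -13/3)
p(d) = 16 - 3*d (p(d) = -3*((d - 1) - 13/3) = -3*((-1 + d) - 13/3) = -3*(-16/3 + d) = 16 - 3*d)
-2910*p(4) = -2910*(16 - 3*4) = -2910*(16 - 12) = -2910*4 = -11640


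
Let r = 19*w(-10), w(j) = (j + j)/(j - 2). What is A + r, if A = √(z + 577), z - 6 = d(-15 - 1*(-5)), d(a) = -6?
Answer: 95/3 + √577 ≈ 55.688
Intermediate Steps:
z = 0 (z = 6 - 6 = 0)
w(j) = 2*j/(-2 + j) (w(j) = (2*j)/(-2 + j) = 2*j/(-2 + j))
r = 95/3 (r = 19*(2*(-10)/(-2 - 10)) = 19*(2*(-10)/(-12)) = 19*(2*(-10)*(-1/12)) = 19*(5/3) = 95/3 ≈ 31.667)
A = √577 (A = √(0 + 577) = √577 ≈ 24.021)
A + r = √577 + 95/3 = 95/3 + √577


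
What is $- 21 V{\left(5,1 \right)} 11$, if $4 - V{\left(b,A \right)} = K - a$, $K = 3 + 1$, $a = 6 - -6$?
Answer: $-2772$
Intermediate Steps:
$a = 12$ ($a = 6 + 6 = 12$)
$K = 4$
$V{\left(b,A \right)} = 12$ ($V{\left(b,A \right)} = 4 - \left(4 - 12\right) = 4 - -8 = 4 + 8 = 12$)
$- 21 V{\left(5,1 \right)} 11 = \left(-21\right) 12 \cdot 11 = \left(-252\right) 11 = -2772$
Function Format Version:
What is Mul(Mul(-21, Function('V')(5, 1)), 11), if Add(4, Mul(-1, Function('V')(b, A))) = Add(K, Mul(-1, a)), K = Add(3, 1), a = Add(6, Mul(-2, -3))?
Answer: -2772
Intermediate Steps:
a = 12 (a = Add(6, 6) = 12)
K = 4
Function('V')(b, A) = 12 (Function('V')(b, A) = Add(4, Mul(-1, Add(4, Mul(-1, 12)))) = Add(4, Mul(-1, Add(4, -12))) = Add(4, Mul(-1, -8)) = Add(4, 8) = 12)
Mul(Mul(-21, Function('V')(5, 1)), 11) = Mul(Mul(-21, 12), 11) = Mul(-252, 11) = -2772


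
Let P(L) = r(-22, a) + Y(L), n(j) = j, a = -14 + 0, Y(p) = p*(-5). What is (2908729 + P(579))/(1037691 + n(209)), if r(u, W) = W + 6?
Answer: 1452913/518950 ≈ 2.7997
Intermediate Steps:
Y(p) = -5*p
a = -14
r(u, W) = 6 + W
P(L) = -8 - 5*L (P(L) = (6 - 14) - 5*L = -8 - 5*L)
(2908729 + P(579))/(1037691 + n(209)) = (2908729 + (-8 - 5*579))/(1037691 + 209) = (2908729 + (-8 - 2895))/1037900 = (2908729 - 2903)*(1/1037900) = 2905826*(1/1037900) = 1452913/518950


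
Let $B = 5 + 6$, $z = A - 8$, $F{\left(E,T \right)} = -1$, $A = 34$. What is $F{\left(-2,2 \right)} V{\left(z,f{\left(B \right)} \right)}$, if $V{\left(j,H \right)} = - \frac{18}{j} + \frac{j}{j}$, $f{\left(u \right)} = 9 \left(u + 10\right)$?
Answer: $- \frac{4}{13} \approx -0.30769$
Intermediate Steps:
$z = 26$ ($z = 34 - 8 = 26$)
$B = 11$
$f{\left(u \right)} = 90 + 9 u$ ($f{\left(u \right)} = 9 \left(10 + u\right) = 90 + 9 u$)
$V{\left(j,H \right)} = 1 - \frac{18}{j}$ ($V{\left(j,H \right)} = - \frac{18}{j} + 1 = 1 - \frac{18}{j}$)
$F{\left(-2,2 \right)} V{\left(z,f{\left(B \right)} \right)} = - \frac{-18 + 26}{26} = - \frac{8}{26} = \left(-1\right) \frac{4}{13} = - \frac{4}{13}$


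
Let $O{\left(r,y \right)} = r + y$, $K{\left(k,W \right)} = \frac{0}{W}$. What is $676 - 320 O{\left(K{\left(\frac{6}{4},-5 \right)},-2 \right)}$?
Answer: $1316$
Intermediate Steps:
$K{\left(k,W \right)} = 0$
$676 - 320 O{\left(K{\left(\frac{6}{4},-5 \right)},-2 \right)} = 676 - 320 \left(0 - 2\right) = 676 - -640 = 676 + 640 = 1316$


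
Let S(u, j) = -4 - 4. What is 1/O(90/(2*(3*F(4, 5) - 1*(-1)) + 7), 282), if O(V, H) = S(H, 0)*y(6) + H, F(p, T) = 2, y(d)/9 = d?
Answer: -1/150 ≈ -0.0066667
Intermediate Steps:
y(d) = 9*d
S(u, j) = -8
O(V, H) = -432 + H (O(V, H) = -72*6 + H = -8*54 + H = -432 + H)
1/O(90/(2*(3*F(4, 5) - 1*(-1)) + 7), 282) = 1/(-432 + 282) = 1/(-150) = -1/150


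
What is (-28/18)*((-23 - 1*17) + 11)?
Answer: 406/9 ≈ 45.111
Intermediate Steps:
(-28/18)*((-23 - 1*17) + 11) = (-28*1/18)*((-23 - 17) + 11) = -14*(-40 + 11)/9 = -14/9*(-29) = 406/9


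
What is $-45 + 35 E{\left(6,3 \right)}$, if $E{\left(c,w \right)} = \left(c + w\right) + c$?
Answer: $480$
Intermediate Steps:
$E{\left(c,w \right)} = w + 2 c$
$-45 + 35 E{\left(6,3 \right)} = -45 + 35 \left(3 + 2 \cdot 6\right) = -45 + 35 \left(3 + 12\right) = -45 + 35 \cdot 15 = -45 + 525 = 480$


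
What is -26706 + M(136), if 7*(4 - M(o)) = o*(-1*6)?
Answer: -186098/7 ≈ -26585.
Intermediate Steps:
M(o) = 4 + 6*o/7 (M(o) = 4 - o*(-1*6)/7 = 4 - o*(-6)/7 = 4 - (-6)*o/7 = 4 + 6*o/7)
-26706 + M(136) = -26706 + (4 + (6/7)*136) = -26706 + (4 + 816/7) = -26706 + 844/7 = -186098/7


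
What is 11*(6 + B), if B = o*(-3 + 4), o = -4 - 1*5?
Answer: -33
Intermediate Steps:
o = -9 (o = -4 - 5 = -9)
B = -9 (B = -9*(-3 + 4) = -9*1 = -9)
11*(6 + B) = 11*(6 - 9) = 11*(-3) = -33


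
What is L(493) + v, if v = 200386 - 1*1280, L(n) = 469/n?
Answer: 98159727/493 ≈ 1.9911e+5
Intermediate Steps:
v = 199106 (v = 200386 - 1280 = 199106)
L(493) + v = 469/493 + 199106 = 98159727/493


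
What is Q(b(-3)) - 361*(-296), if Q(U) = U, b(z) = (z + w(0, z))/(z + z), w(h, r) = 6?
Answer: 213711/2 ≈ 1.0686e+5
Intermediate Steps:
b(z) = (6 + z)/(2*z) (b(z) = (z + 6)/(z + z) = (6 + z)/((2*z)) = (6 + z)*(1/(2*z)) = (6 + z)/(2*z))
Q(b(-3)) - 361*(-296) = (½)*(6 - 3)/(-3) - 361*(-296) = (½)*(-⅓)*3 + 106856 = -½ + 106856 = 213711/2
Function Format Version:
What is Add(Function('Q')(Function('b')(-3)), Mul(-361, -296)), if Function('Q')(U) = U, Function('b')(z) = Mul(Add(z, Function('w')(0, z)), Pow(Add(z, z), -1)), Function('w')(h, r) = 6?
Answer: Rational(213711, 2) ≈ 1.0686e+5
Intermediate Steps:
Function('b')(z) = Mul(Rational(1, 2), Pow(z, -1), Add(6, z)) (Function('b')(z) = Mul(Add(z, 6), Pow(Add(z, z), -1)) = Mul(Add(6, z), Pow(Mul(2, z), -1)) = Mul(Add(6, z), Mul(Rational(1, 2), Pow(z, -1))) = Mul(Rational(1, 2), Pow(z, -1), Add(6, z)))
Add(Function('Q')(Function('b')(-3)), Mul(-361, -296)) = Add(Mul(Rational(1, 2), Pow(-3, -1), Add(6, -3)), Mul(-361, -296)) = Add(Mul(Rational(1, 2), Rational(-1, 3), 3), 106856) = Add(Rational(-1, 2), 106856) = Rational(213711, 2)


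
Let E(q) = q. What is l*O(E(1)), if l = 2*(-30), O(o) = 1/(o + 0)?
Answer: -60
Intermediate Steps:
O(o) = 1/o
l = -60
l*O(E(1)) = -60/1 = -60*1 = -60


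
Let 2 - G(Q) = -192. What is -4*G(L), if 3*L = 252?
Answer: -776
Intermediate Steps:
L = 84 (L = (1/3)*252 = 84)
G(Q) = 194 (G(Q) = 2 - 1*(-192) = 2 + 192 = 194)
-4*G(L) = -4*194 = -776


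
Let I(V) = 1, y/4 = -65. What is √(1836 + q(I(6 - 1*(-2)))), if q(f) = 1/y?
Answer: √31028335/130 ≈ 42.849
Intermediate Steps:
y = -260 (y = 4*(-65) = -260)
q(f) = -1/260 (q(f) = 1/(-260) = -1/260)
√(1836 + q(I(6 - 1*(-2)))) = √(1836 - 1/260) = √(477359/260) = √31028335/130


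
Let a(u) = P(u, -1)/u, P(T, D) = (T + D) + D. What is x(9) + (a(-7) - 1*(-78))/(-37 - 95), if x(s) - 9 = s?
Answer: 5359/308 ≈ 17.399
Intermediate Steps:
x(s) = 9 + s
P(T, D) = T + 2*D (P(T, D) = (D + T) + D = T + 2*D)
a(u) = (-2 + u)/u (a(u) = (u + 2*(-1))/u = (u - 2)/u = (-2 + u)/u)
x(9) + (a(-7) - 1*(-78))/(-37 - 95) = (9 + 9) + ((-2 - 7)/(-7) - 1*(-78))/(-37 - 95) = 18 + (-1/7*(-9) + 78)/(-132) = 18 + (9/7 + 78)*(-1/132) = 18 + (555/7)*(-1/132) = 18 - 185/308 = 5359/308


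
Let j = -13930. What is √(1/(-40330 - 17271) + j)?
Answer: I*√46218001607531/57601 ≈ 118.03*I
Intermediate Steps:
√(1/(-40330 - 17271) + j) = √(1/(-40330 - 17271) - 13930) = √(1/(-57601) - 13930) = √(-1/57601 - 13930) = √(-802381931/57601) = I*√46218001607531/57601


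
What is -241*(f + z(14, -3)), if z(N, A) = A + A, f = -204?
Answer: 50610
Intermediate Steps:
z(N, A) = 2*A
-241*(f + z(14, -3)) = -241*(-204 + 2*(-3)) = -241*(-204 - 6) = -241*(-210) = 50610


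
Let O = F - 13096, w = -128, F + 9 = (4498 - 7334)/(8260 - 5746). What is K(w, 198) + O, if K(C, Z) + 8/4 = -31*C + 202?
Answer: -11235227/1257 ≈ -8938.1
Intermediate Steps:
F = -12731/1257 (F = -9 + (4498 - 7334)/(8260 - 5746) = -9 - 2836/2514 = -9 - 2836*1/2514 = -9 - 1418/1257 = -12731/1257 ≈ -10.128)
K(C, Z) = 200 - 31*C (K(C, Z) = -2 + (-31*C + 202) = -2 + (202 - 31*C) = 200 - 31*C)
O = -16474403/1257 (O = -12731/1257 - 13096 = -16474403/1257 ≈ -13106.)
K(w, 198) + O = (200 - 31*(-128)) - 16474403/1257 = (200 + 3968) - 16474403/1257 = 4168 - 16474403/1257 = -11235227/1257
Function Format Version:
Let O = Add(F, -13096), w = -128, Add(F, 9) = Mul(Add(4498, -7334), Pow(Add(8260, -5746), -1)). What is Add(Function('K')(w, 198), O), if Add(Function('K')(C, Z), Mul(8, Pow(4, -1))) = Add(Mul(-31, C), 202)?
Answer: Rational(-11235227, 1257) ≈ -8938.1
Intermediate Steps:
F = Rational(-12731, 1257) (F = Add(-9, Mul(Add(4498, -7334), Pow(Add(8260, -5746), -1))) = Add(-9, Mul(-2836, Pow(2514, -1))) = Add(-9, Mul(-2836, Rational(1, 2514))) = Add(-9, Rational(-1418, 1257)) = Rational(-12731, 1257) ≈ -10.128)
Function('K')(C, Z) = Add(200, Mul(-31, C)) (Function('K')(C, Z) = Add(-2, Add(Mul(-31, C), 202)) = Add(-2, Add(202, Mul(-31, C))) = Add(200, Mul(-31, C)))
O = Rational(-16474403, 1257) (O = Add(Rational(-12731, 1257), -13096) = Rational(-16474403, 1257) ≈ -13106.)
Add(Function('K')(w, 198), O) = Add(Add(200, Mul(-31, -128)), Rational(-16474403, 1257)) = Add(Add(200, 3968), Rational(-16474403, 1257)) = Add(4168, Rational(-16474403, 1257)) = Rational(-11235227, 1257)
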